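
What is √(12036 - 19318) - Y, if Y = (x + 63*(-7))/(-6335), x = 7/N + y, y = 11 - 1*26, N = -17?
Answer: -7759/107695 + I*√7282 ≈ -0.072046 + 85.335*I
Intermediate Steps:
y = -15 (y = 11 - 26 = -15)
x = -262/17 (x = 7/(-17) - 15 = 7*(-1/17) - 15 = -7/17 - 15 = -262/17 ≈ -15.412)
Y = 7759/107695 (Y = (-262/17 + 63*(-7))/(-6335) = (-262/17 - 441)*(-1/6335) = -7759/17*(-1/6335) = 7759/107695 ≈ 0.072046)
√(12036 - 19318) - Y = √(12036 - 19318) - 1*7759/107695 = √(-7282) - 7759/107695 = I*√7282 - 7759/107695 = -7759/107695 + I*√7282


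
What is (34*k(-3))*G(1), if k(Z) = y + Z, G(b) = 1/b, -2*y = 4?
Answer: -170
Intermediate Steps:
y = -2 (y = -½*4 = -2)
k(Z) = -2 + Z
(34*k(-3))*G(1) = (34*(-2 - 3))/1 = (34*(-5))*1 = -170*1 = -170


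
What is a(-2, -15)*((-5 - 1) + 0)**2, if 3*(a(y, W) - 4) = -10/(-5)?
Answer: 168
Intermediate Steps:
a(y, W) = 14/3 (a(y, W) = 4 + (-10/(-5))/3 = 4 + (-10*(-1/5))/3 = 4 + (1/3)*2 = 4 + 2/3 = 14/3)
a(-2, -15)*((-5 - 1) + 0)**2 = 14*((-5 - 1) + 0)**2/3 = 14*(-6 + 0)**2/3 = (14/3)*(-6)**2 = (14/3)*36 = 168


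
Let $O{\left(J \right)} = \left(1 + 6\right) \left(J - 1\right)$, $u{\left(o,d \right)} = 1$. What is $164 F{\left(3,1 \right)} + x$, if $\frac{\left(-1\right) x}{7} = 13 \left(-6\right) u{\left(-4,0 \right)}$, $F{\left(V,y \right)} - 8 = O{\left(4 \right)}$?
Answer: $5302$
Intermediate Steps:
$O{\left(J \right)} = -7 + 7 J$ ($O{\left(J \right)} = 7 \left(-1 + J\right) = -7 + 7 J$)
$F{\left(V,y \right)} = 29$ ($F{\left(V,y \right)} = 8 + \left(-7 + 7 \cdot 4\right) = 8 + \left(-7 + 28\right) = 8 + 21 = 29$)
$x = 546$ ($x = - 7 \cdot 13 \left(-6\right) 1 = - 7 \left(\left(-78\right) 1\right) = \left(-7\right) \left(-78\right) = 546$)
$164 F{\left(3,1 \right)} + x = 164 \cdot 29 + 546 = 4756 + 546 = 5302$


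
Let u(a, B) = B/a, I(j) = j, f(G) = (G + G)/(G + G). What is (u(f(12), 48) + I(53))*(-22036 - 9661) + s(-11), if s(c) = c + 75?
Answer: -3201333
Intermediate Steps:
f(G) = 1 (f(G) = (2*G)/((2*G)) = (2*G)*(1/(2*G)) = 1)
s(c) = 75 + c
(u(f(12), 48) + I(53))*(-22036 - 9661) + s(-11) = (48/1 + 53)*(-22036 - 9661) + (75 - 11) = (48*1 + 53)*(-31697) + 64 = (48 + 53)*(-31697) + 64 = 101*(-31697) + 64 = -3201397 + 64 = -3201333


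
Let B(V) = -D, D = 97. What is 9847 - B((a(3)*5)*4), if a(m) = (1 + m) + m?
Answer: 9944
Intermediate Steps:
a(m) = 1 + 2*m
B(V) = -97 (B(V) = -1*97 = -97)
9847 - B((a(3)*5)*4) = 9847 - 1*(-97) = 9847 + 97 = 9944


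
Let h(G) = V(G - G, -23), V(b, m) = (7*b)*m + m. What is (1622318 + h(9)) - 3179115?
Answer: -1556820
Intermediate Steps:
V(b, m) = m + 7*b*m (V(b, m) = 7*b*m + m = m + 7*b*m)
h(G) = -23 (h(G) = -23*(1 + 7*(G - G)) = -23*(1 + 7*0) = -23*(1 + 0) = -23*1 = -23)
(1622318 + h(9)) - 3179115 = (1622318 - 23) - 3179115 = 1622295 - 3179115 = -1556820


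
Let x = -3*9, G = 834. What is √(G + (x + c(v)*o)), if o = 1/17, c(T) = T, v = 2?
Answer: √233257/17 ≈ 28.410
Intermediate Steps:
x = -27
o = 1/17 ≈ 0.058824
√(G + (x + c(v)*o)) = √(834 + (-27 + 2*(1/17))) = √(834 + (-27 + 2/17)) = √(834 - 457/17) = √(13721/17) = √233257/17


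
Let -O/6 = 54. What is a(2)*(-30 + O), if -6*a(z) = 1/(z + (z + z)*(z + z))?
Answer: 59/18 ≈ 3.2778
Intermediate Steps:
O = -324 (O = -6*54 = -324)
a(z) = -1/(6*(z + 4*z²)) (a(z) = -1/(6*(z + (z + z)*(z + z))) = -1/(6*(z + (2*z)*(2*z))) = -1/(6*(z + 4*z²)))
a(2)*(-30 + O) = (-⅙/(2*(1 + 4*2)))*(-30 - 324) = -⅙*½/(1 + 8)*(-354) = -⅙*½/9*(-354) = -⅙*½*⅑*(-354) = -1/108*(-354) = 59/18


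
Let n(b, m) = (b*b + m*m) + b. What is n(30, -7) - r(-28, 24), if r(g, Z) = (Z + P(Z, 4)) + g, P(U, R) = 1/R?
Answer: 3931/4 ≈ 982.75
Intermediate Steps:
n(b, m) = b + b² + m² (n(b, m) = (b² + m²) + b = b + b² + m²)
r(g, Z) = ¼ + Z + g (r(g, Z) = (Z + 1/4) + g = (Z + ¼) + g = (¼ + Z) + g = ¼ + Z + g)
n(30, -7) - r(-28, 24) = (30 + 30² + (-7)²) - (¼ + 24 - 28) = (30 + 900 + 49) - 1*(-15/4) = 979 + 15/4 = 3931/4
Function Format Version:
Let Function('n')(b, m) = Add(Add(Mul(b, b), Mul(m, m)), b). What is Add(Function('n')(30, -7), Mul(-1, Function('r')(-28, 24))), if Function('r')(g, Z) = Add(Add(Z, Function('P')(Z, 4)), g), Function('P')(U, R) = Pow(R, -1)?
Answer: Rational(3931, 4) ≈ 982.75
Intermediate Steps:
Function('n')(b, m) = Add(b, Pow(b, 2), Pow(m, 2)) (Function('n')(b, m) = Add(Add(Pow(b, 2), Pow(m, 2)), b) = Add(b, Pow(b, 2), Pow(m, 2)))
Function('r')(g, Z) = Add(Rational(1, 4), Z, g) (Function('r')(g, Z) = Add(Add(Z, Pow(4, -1)), g) = Add(Add(Z, Rational(1, 4)), g) = Add(Add(Rational(1, 4), Z), g) = Add(Rational(1, 4), Z, g))
Add(Function('n')(30, -7), Mul(-1, Function('r')(-28, 24))) = Add(Add(30, Pow(30, 2), Pow(-7, 2)), Mul(-1, Add(Rational(1, 4), 24, -28))) = Add(Add(30, 900, 49), Mul(-1, Rational(-15, 4))) = Add(979, Rational(15, 4)) = Rational(3931, 4)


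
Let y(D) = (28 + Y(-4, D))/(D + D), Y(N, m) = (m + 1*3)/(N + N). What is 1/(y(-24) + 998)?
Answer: 384/382987 ≈ 0.0010026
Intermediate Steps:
Y(N, m) = (3 + m)/(2*N) (Y(N, m) = (m + 3)/((2*N)) = (3 + m)*(1/(2*N)) = (3 + m)/(2*N))
y(D) = (221/8 - D/8)/(2*D) (y(D) = (28 + (1/2)*(3 + D)/(-4))/(D + D) = (28 + (1/2)*(-1/4)*(3 + D))/((2*D)) = (28 + (-3/8 - D/8))*(1/(2*D)) = (221/8 - D/8)*(1/(2*D)) = (221/8 - D/8)/(2*D))
1/(y(-24) + 998) = 1/((1/16)*(221 - 1*(-24))/(-24) + 998) = 1/((1/16)*(-1/24)*(221 + 24) + 998) = 1/((1/16)*(-1/24)*245 + 998) = 1/(-245/384 + 998) = 1/(382987/384) = 384/382987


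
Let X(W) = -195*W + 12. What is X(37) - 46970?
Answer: -54173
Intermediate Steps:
X(W) = 12 - 195*W
X(37) - 46970 = (12 - 195*37) - 46970 = (12 - 7215) - 46970 = -7203 - 46970 = -54173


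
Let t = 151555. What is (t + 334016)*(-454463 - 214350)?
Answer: -324756197223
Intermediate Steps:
(t + 334016)*(-454463 - 214350) = (151555 + 334016)*(-454463 - 214350) = 485571*(-668813) = -324756197223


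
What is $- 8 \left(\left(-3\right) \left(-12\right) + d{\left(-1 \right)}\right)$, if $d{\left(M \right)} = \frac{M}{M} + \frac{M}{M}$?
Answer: $-304$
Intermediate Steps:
$d{\left(M \right)} = 2$ ($d{\left(M \right)} = 1 + 1 = 2$)
$- 8 \left(\left(-3\right) \left(-12\right) + d{\left(-1 \right)}\right) = - 8 \left(\left(-3\right) \left(-12\right) + 2\right) = - 8 \left(36 + 2\right) = \left(-8\right) 38 = -304$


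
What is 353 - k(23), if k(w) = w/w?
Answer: 352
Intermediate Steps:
k(w) = 1
353 - k(23) = 353 - 1*1 = 353 - 1 = 352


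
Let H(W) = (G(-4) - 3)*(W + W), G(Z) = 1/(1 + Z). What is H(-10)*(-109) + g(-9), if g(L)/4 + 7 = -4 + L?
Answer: -22040/3 ≈ -7346.7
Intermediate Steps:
g(L) = -44 + 4*L (g(L) = -28 + 4*(-4 + L) = -28 + (-16 + 4*L) = -44 + 4*L)
H(W) = -20*W/3 (H(W) = (1/(1 - 4) - 3)*(W + W) = (1/(-3) - 3)*(2*W) = (-1/3 - 3)*(2*W) = -20*W/3)
H(-10)*(-109) + g(-9) = -20/3*(-10)*(-109) + (-44 + 4*(-9)) = (200/3)*(-109) + (-44 - 36) = -21800/3 - 80 = -22040/3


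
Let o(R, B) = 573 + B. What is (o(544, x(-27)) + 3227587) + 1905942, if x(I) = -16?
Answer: 5134086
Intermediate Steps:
(o(544, x(-27)) + 3227587) + 1905942 = ((573 - 16) + 3227587) + 1905942 = (557 + 3227587) + 1905942 = 3228144 + 1905942 = 5134086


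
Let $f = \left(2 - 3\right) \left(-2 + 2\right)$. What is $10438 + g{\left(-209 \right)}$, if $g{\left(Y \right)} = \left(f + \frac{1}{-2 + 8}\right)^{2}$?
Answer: $\frac{375769}{36} \approx 10438.0$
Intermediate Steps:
$f = 0$ ($f = \left(-1\right) 0 = 0$)
$g{\left(Y \right)} = \frac{1}{36}$ ($g{\left(Y \right)} = \left(0 + \frac{1}{-2 + 8}\right)^{2} = \left(0 + \frac{1}{6}\right)^{2} = \left(\frac{1}{6}\right)^{2} = \frac{1}{36}$)
$10438 + g{\left(-209 \right)} = 10438 + \frac{1}{36} = \frac{375769}{36}$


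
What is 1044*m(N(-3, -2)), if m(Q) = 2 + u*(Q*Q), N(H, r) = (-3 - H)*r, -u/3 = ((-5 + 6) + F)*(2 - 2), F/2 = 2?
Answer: 2088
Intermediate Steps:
F = 4 (F = 2*2 = 4)
u = 0 (u = -3*((-5 + 6) + 4)*(2 - 2) = -3*(1 + 4)*0 = -15*0 = -3*0 = 0)
N(H, r) = r*(-3 - H)
m(Q) = 2 (m(Q) = 2 + 0*(Q*Q) = 2 + 0*Q**2 = 2 + 0 = 2)
1044*m(N(-3, -2)) = 1044*2 = 2088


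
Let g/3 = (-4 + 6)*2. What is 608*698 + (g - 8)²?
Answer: 424400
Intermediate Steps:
g = 12 (g = 3*((-4 + 6)*2) = 3*(2*2) = 3*4 = 12)
608*698 + (g - 8)² = 608*698 + (12 - 8)² = 424384 + 4² = 424384 + 16 = 424400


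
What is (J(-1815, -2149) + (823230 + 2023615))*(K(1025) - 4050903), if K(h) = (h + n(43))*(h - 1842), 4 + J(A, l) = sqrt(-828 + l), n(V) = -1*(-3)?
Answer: -13923270179139 - 4890779*I*sqrt(2977) ≈ -1.3923e+13 - 2.6685e+8*I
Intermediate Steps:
n(V) = 3
J(A, l) = -4 + sqrt(-828 + l)
K(h) = (-1842 + h)*(3 + h) (K(h) = (h + 3)*(h - 1842) = (3 + h)*(-1842 + h) = (-1842 + h)*(3 + h))
(J(-1815, -2149) + (823230 + 2023615))*(K(1025) - 4050903) = ((-4 + sqrt(-828 - 2149)) + (823230 + 2023615))*((-5526 + 1025**2 - 1839*1025) - 4050903) = ((-4 + sqrt(-2977)) + 2846845)*((-5526 + 1050625 - 1884975) - 4050903) = ((-4 + I*sqrt(2977)) + 2846845)*(-839876 - 4050903) = (2846841 + I*sqrt(2977))*(-4890779) = -13923270179139 - 4890779*I*sqrt(2977)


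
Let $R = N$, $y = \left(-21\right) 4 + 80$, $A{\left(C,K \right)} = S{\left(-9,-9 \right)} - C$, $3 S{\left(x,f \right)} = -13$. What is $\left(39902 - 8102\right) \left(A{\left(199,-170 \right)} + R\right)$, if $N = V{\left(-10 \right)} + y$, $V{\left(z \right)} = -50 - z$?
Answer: $-7865200$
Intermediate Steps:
$S{\left(x,f \right)} = - \frac{13}{3}$ ($S{\left(x,f \right)} = \frac{1}{3} \left(-13\right) = - \frac{13}{3}$)
$A{\left(C,K \right)} = - \frac{13}{3} - C$
$y = -4$ ($y = -84 + 80 = -4$)
$N = -44$ ($N = \left(-50 - -10\right) - 4 = \left(-50 + 10\right) - 4 = -40 - 4 = -44$)
$R = -44$
$\left(39902 - 8102\right) \left(A{\left(199,-170 \right)} + R\right) = \left(39902 - 8102\right) \left(\left(- \frac{13}{3} - 199\right) - 44\right) = 31800 \left(\left(- \frac{13}{3} - 199\right) - 44\right) = 31800 \left(- \frac{610}{3} - 44\right) = 31800 \left(- \frac{742}{3}\right) = -7865200$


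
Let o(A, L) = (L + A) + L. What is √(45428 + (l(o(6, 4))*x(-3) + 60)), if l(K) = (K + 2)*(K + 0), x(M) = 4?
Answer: 4*√2899 ≈ 215.37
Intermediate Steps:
o(A, L) = A + 2*L (o(A, L) = (A + L) + L = A + 2*L)
l(K) = K*(2 + K) (l(K) = (2 + K)*K = K*(2 + K))
√(45428 + (l(o(6, 4))*x(-3) + 60)) = √(45428 + (((6 + 2*4)*(2 + (6 + 2*4)))*4 + 60)) = √(45428 + (((6 + 8)*(2 + (6 + 8)))*4 + 60)) = √(45428 + ((14*(2 + 14))*4 + 60)) = √(45428 + ((14*16)*4 + 60)) = √(45428 + (224*4 + 60)) = √(45428 + (896 + 60)) = √(45428 + 956) = √46384 = 4*√2899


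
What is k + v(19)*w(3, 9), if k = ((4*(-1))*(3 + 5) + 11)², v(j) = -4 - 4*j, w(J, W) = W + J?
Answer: -519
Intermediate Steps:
w(J, W) = J + W
k = 441 (k = (-4*8 + 11)² = (-32 + 11)² = (-21)² = 441)
k + v(19)*w(3, 9) = 441 + (-4 - 4*19)*(3 + 9) = 441 + (-4 - 76)*12 = 441 - 80*12 = 441 - 960 = -519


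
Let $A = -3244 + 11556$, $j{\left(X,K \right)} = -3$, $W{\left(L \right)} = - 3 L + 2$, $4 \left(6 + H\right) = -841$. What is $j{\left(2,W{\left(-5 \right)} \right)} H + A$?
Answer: $\frac{35843}{4} \approx 8960.8$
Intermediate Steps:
$H = - \frac{865}{4}$ ($H = -6 + \frac{1}{4} \left(-841\right) = -6 - \frac{841}{4} = - \frac{865}{4} \approx -216.25$)
$W{\left(L \right)} = 2 - 3 L$
$A = 8312$
$j{\left(2,W{\left(-5 \right)} \right)} H + A = \left(-3\right) \left(- \frac{865}{4}\right) + 8312 = \frac{2595}{4} + 8312 = \frac{35843}{4}$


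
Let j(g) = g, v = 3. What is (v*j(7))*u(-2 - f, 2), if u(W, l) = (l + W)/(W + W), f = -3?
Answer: 63/2 ≈ 31.500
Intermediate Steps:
u(W, l) = (W + l)/(2*W) (u(W, l) = (W + l)/((2*W)) = (W + l)*(1/(2*W)) = (W + l)/(2*W))
(v*j(7))*u(-2 - f, 2) = (3*7)*(((-2 - 1*(-3)) + 2)/(2*(-2 - 1*(-3)))) = 21*(((-2 + 3) + 2)/(2*(-2 + 3))) = 21*((½)*(1 + 2)/1) = 21*((½)*1*3) = 21*(3/2) = 63/2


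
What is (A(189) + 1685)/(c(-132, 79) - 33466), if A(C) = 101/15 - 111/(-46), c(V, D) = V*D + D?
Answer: -1168961/30232350 ≈ -0.038666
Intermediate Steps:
c(V, D) = D + D*V (c(V, D) = D*V + D = D + D*V)
A(C) = 6311/690 (A(C) = 101*(1/15) - 111*(-1/46) = 101/15 + 111/46 = 6311/690)
(A(189) + 1685)/(c(-132, 79) - 33466) = (6311/690 + 1685)/(79*(1 - 132) - 33466) = 1168961/(690*(79*(-131) - 33466)) = 1168961/(690*(-10349 - 33466)) = (1168961/690)/(-43815) = (1168961/690)*(-1/43815) = -1168961/30232350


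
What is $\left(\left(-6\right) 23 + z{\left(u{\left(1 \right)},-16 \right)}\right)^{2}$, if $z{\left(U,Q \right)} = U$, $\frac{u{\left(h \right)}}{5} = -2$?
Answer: $21904$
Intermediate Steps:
$u{\left(h \right)} = -10$ ($u{\left(h \right)} = 5 \left(-2\right) = -10$)
$\left(\left(-6\right) 23 + z{\left(u{\left(1 \right)},-16 \right)}\right)^{2} = \left(\left(-6\right) 23 - 10\right)^{2} = \left(-138 - 10\right)^{2} = \left(-148\right)^{2} = 21904$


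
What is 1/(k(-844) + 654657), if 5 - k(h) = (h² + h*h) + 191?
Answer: -1/770201 ≈ -1.2984e-6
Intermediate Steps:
k(h) = -186 - 2*h² (k(h) = 5 - ((h² + h*h) + 191) = 5 - ((h² + h²) + 191) = 5 - (2*h² + 191) = 5 - (191 + 2*h²) = 5 + (-191 - 2*h²) = -186 - 2*h²)
1/(k(-844) + 654657) = 1/((-186 - 2*(-844)²) + 654657) = 1/((-186 - 2*712336) + 654657) = 1/((-186 - 1424672) + 654657) = 1/(-1424858 + 654657) = 1/(-770201) = -1/770201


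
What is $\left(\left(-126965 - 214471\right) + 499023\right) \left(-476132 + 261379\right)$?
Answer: $-33842281011$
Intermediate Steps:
$\left(\left(-126965 - 214471\right) + 499023\right) \left(-476132 + 261379\right) = \left(-341436 + 499023\right) \left(-214753\right) = 157587 \left(-214753\right) = -33842281011$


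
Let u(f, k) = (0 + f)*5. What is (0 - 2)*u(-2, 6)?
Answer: 20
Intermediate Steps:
u(f, k) = 5*f (u(f, k) = f*5 = 5*f)
(0 - 2)*u(-2, 6) = (0 - 2)*(5*(-2)) = -2*(-10) = 20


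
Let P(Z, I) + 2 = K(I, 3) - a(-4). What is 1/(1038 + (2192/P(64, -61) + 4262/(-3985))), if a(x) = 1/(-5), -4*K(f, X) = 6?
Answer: 131505/49010344 ≈ 0.0026832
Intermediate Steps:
K(f, X) = -3/2 (K(f, X) = -1/4*6 = -3/2)
a(x) = -1/5
P(Z, I) = -33/10 (P(Z, I) = -2 + (-3/2 - 1*(-1/5)) = -2 + (-3/2 + 1/5) = -2 - 13/10 = -33/10)
1/(1038 + (2192/P(64, -61) + 4262/(-3985))) = 1/(1038 + (2192/(-33/10) + 4262/(-3985))) = 1/(1038 + (2192*(-10/33) + 4262*(-1/3985))) = 1/(1038 + (-21920/33 - 4262/3985)) = 1/(1038 - 87491846/131505) = 1/(49010344/131505) = 131505/49010344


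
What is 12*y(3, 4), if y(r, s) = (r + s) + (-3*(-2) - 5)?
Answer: 96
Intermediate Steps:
y(r, s) = 1 + r + s (y(r, s) = (r + s) + (6 - 5) = (r + s) + 1 = 1 + r + s)
12*y(3, 4) = 12*(1 + 3 + 4) = 12*8 = 96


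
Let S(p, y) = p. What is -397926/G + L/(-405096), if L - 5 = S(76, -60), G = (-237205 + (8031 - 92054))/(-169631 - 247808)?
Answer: -623059521601989/1204890536 ≈ -5.1711e+5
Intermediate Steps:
G = 321228/417439 (G = (-237205 - 84023)/(-417439) = -321228*(-1/417439) = 321228/417439 ≈ 0.76952)
L = 81 (L = 5 + 76 = 81)
-397926/G + L/(-405096) = -397926/321228/417439 + 81/(-405096) = -397926*417439/321228 + 81*(-1/405096) = -9228323973/17846 - 27/135032 = -623059521601989/1204890536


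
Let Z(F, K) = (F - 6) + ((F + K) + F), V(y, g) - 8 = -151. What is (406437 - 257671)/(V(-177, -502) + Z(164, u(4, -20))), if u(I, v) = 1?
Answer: 74383/172 ≈ 432.46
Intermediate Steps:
V(y, g) = -143 (V(y, g) = 8 - 151 = -143)
Z(F, K) = -6 + K + 3*F (Z(F, K) = (-6 + F) + (K + 2*F) = -6 + K + 3*F)
(406437 - 257671)/(V(-177, -502) + Z(164, u(4, -20))) = (406437 - 257671)/(-143 + (-6 + 1 + 3*164)) = 148766/(-143 + (-6 + 1 + 492)) = 148766/(-143 + 487) = 148766/344 = 148766*(1/344) = 74383/172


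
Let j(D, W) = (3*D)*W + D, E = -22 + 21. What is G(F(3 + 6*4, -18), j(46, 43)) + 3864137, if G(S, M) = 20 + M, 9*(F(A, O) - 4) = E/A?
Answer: 3870137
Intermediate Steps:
E = -1
F(A, O) = 4 - 1/(9*A) (F(A, O) = 4 + (-1/A)/9 = 4 - 1/(9*A))
j(D, W) = D + 3*D*W (j(D, W) = 3*D*W + D = D + 3*D*W)
G(F(3 + 6*4, -18), j(46, 43)) + 3864137 = (20 + 46*(1 + 3*43)) + 3864137 = (20 + 46*(1 + 129)) + 3864137 = (20 + 46*130) + 3864137 = (20 + 5980) + 3864137 = 6000 + 3864137 = 3870137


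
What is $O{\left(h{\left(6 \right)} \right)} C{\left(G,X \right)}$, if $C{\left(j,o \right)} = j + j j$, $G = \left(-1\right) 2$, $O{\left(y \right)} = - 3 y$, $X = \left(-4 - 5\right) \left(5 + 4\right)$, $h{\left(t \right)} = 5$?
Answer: $-30$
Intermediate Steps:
$X = -81$ ($X = \left(-9\right) 9 = -81$)
$G = -2$
$C{\left(j,o \right)} = j + j^{2}$
$O{\left(h{\left(6 \right)} \right)} C{\left(G,X \right)} = \left(-3\right) 5 \left(- 2 \left(1 - 2\right)\right) = - 15 \left(\left(-2\right) \left(-1\right)\right) = \left(-15\right) 2 = -30$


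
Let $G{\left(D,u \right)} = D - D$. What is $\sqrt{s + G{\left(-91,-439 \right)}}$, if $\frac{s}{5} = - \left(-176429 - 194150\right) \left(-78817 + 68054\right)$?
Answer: $i \sqrt{19942708885} \approx 1.4122 \cdot 10^{5} i$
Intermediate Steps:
$G{\left(D,u \right)} = 0$
$s = -19942708885$ ($s = 5 \left(- \left(-176429 - 194150\right) \left(-78817 + 68054\right)\right) = 5 \left(- \left(-370579\right) \left(-10763\right)\right) = 5 \left(\left(-1\right) 3988541777\right) = 5 \left(-3988541777\right) = -19942708885$)
$\sqrt{s + G{\left(-91,-439 \right)}} = \sqrt{-19942708885 + 0} = \sqrt{-19942708885} = i \sqrt{19942708885}$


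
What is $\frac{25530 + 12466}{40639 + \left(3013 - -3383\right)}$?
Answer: $\frac{1652}{2045} \approx 0.80782$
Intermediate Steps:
$\frac{25530 + 12466}{40639 + \left(3013 - -3383\right)} = \frac{37996}{40639 + \left(3013 + 3383\right)} = \frac{37996}{40639 + 6396} = \frac{37996}{47035} = 37996 \cdot \frac{1}{47035} = \frac{1652}{2045}$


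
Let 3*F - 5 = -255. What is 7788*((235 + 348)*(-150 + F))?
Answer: -1059427600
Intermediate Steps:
F = -250/3 (F = 5/3 + (⅓)*(-255) = 5/3 - 85 = -250/3 ≈ -83.333)
7788*((235 + 348)*(-150 + F)) = 7788*((235 + 348)*(-150 - 250/3)) = 7788*(583*(-700/3)) = 7788*(-408100/3) = -1059427600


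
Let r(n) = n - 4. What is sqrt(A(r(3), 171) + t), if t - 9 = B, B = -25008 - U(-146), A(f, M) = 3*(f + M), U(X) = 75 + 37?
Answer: I*sqrt(24601) ≈ 156.85*I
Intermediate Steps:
U(X) = 112
r(n) = -4 + n
A(f, M) = 3*M + 3*f (A(f, M) = 3*(M + f) = 3*M + 3*f)
B = -25120 (B = -25008 - 1*112 = -25008 - 112 = -25120)
t = -25111 (t = 9 - 25120 = -25111)
sqrt(A(r(3), 171) + t) = sqrt((3*171 + 3*(-4 + 3)) - 25111) = sqrt((513 + 3*(-1)) - 25111) = sqrt((513 - 3) - 25111) = sqrt(510 - 25111) = sqrt(-24601) = I*sqrt(24601)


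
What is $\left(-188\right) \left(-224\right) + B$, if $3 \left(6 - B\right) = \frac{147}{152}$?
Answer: $\frac{6401887}{152} \approx 42118.0$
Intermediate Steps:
$B = \frac{863}{152}$ ($B = 6 - \frac{147 \cdot \frac{1}{152}}{3} = 6 - \frac{49}{152} = \frac{863}{152} \approx 5.6776$)
$\left(-188\right) \left(-224\right) + B = \left(-188\right) \left(-224\right) + \frac{863}{152} = 42112 + \frac{863}{152} = \frac{6401887}{152}$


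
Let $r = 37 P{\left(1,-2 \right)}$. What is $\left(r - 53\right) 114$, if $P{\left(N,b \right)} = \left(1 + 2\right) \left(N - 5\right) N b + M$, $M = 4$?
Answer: $112062$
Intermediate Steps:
$P{\left(N,b \right)} = 4 + N b \left(-15 + 3 N\right)$ ($P{\left(N,b \right)} = \left(1 + 2\right) \left(N - 5\right) N b + 4 = 3 \left(-5 + N\right) N b + 4 = \left(-15 + 3 N\right) N b + 4 = N \left(-15 + 3 N\right) b + 4 = N b \left(-15 + 3 N\right) + 4 = 4 + N b \left(-15 + 3 N\right)$)
$r = 1036$ ($r = 37 \left(4 - 15 \left(-2\right) + 3 \left(-2\right) 1^{2}\right) = 37 \left(4 + 30 + 3 \left(-2\right) 1\right) = 37 \left(4 + 30 - 6\right) = 37 \cdot 28 = 1036$)
$\left(r - 53\right) 114 = \left(1036 - 53\right) 114 = 983 \cdot 114 = 112062$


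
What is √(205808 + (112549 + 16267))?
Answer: 4*√20914 ≈ 578.47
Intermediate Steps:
√(205808 + (112549 + 16267)) = √(205808 + 128816) = √334624 = 4*√20914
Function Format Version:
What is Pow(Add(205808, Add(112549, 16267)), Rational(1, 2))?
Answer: Mul(4, Pow(20914, Rational(1, 2))) ≈ 578.47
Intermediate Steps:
Pow(Add(205808, Add(112549, 16267)), Rational(1, 2)) = Pow(Add(205808, 128816), Rational(1, 2)) = Pow(334624, Rational(1, 2)) = Mul(4, Pow(20914, Rational(1, 2)))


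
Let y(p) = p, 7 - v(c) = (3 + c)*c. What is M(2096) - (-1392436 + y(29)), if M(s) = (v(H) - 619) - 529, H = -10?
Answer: 1391196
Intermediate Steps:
v(c) = 7 - c*(3 + c) (v(c) = 7 - (3 + c)*c = 7 - c*(3 + c))
M(s) = -1211 (M(s) = ((7 - 1*(-10)**2 - 3*(-10)) - 619) - 529 = ((7 - 1*100 + 30) - 619) - 529 = ((7 - 100 + 30) - 619) - 529 = (-63 - 619) - 529 = -682 - 529 = -1211)
M(2096) - (-1392436 + y(29)) = -1211 - (-1392436 + 29) = -1211 - 1*(-1392407) = -1211 + 1392407 = 1391196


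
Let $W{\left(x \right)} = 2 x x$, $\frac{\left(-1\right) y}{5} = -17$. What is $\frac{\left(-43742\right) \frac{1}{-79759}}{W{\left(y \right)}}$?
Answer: $\frac{21871}{576258775} \approx 3.7953 \cdot 10^{-5}$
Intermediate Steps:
$y = 85$ ($y = \left(-5\right) \left(-17\right) = 85$)
$W{\left(x \right)} = 2 x^{2}$
$\frac{\left(-43742\right) \frac{1}{-79759}}{W{\left(y \right)}} = \frac{\left(-43742\right) \frac{1}{-79759}}{2 \cdot 85^{2}} = \frac{\left(-43742\right) \left(- \frac{1}{79759}\right)}{2 \cdot 7225} = \frac{43742}{79759 \cdot 14450} = \frac{43742}{79759} \cdot \frac{1}{14450} = \frac{21871}{576258775}$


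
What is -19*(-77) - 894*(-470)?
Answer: 421643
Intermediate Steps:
-19*(-77) - 894*(-470) = 1463 + 420180 = 421643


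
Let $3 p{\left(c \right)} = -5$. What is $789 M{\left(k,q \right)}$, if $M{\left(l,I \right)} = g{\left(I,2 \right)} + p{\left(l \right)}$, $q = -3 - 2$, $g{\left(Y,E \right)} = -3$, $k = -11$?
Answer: $-3682$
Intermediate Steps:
$p{\left(c \right)} = - \frac{5}{3}$ ($p{\left(c \right)} = \frac{1}{3} \left(-5\right) = - \frac{5}{3}$)
$q = -5$ ($q = -3 - 2 = -5$)
$M{\left(l,I \right)} = - \frac{14}{3}$ ($M{\left(l,I \right)} = -3 - \frac{5}{3} = - \frac{14}{3}$)
$789 M{\left(k,q \right)} = 789 \left(- \frac{14}{3}\right) = -3682$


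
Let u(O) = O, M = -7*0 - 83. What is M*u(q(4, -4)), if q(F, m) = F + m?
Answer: 0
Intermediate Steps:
M = -83 (M = 0 - 83 = -83)
M*u(q(4, -4)) = -83*(4 - 4) = -83*0 = 0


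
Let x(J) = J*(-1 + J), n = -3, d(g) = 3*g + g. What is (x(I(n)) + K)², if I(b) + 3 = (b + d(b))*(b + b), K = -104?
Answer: 54434884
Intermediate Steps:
d(g) = 4*g
I(b) = -3 + 10*b² (I(b) = -3 + (b + 4*b)*(b + b) = -3 + (5*b)*(2*b) = -3 + 10*b²)
(x(I(n)) + K)² = ((-3 + 10*(-3)²)*(-1 + (-3 + 10*(-3)²)) - 104)² = ((-3 + 10*9)*(-1 + (-3 + 10*9)) - 104)² = ((-3 + 90)*(-1 + (-3 + 90)) - 104)² = (87*(-1 + 87) - 104)² = (87*86 - 104)² = (7482 - 104)² = 7378² = 54434884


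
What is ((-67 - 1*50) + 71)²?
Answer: 2116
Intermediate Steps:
((-67 - 1*50) + 71)² = ((-67 - 50) + 71)² = (-117 + 71)² = (-46)² = 2116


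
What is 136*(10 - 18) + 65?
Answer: -1023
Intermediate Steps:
136*(10 - 18) + 65 = 136*(-8) + 65 = -1088 + 65 = -1023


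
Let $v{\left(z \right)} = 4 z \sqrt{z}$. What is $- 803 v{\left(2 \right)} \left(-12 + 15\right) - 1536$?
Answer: $-1536 - 19272 \sqrt{2} \approx -28791.0$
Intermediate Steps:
$v{\left(z \right)} = 4 z^{\frac{3}{2}}$
$- 803 v{\left(2 \right)} \left(-12 + 15\right) - 1536 = - 803 \cdot 4 \cdot 2^{\frac{3}{2}} \left(-12 + 15\right) - 1536 = - 803 \cdot 4 \cdot 2 \sqrt{2} \cdot 3 - 1536 = - 803 \cdot 8 \sqrt{2} \cdot 3 - 1536 = - 803 \cdot 24 \sqrt{2} - 1536 = - 19272 \sqrt{2} - 1536 = -1536 - 19272 \sqrt{2}$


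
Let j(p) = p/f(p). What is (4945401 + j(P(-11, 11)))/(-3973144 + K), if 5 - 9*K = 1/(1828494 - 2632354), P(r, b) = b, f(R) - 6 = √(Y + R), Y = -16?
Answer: 803860*(-4945401*√5 + 29672417*I)/(3193851089251*(√5 - 6*I)) ≈ -1.2447 + 1.5111e-7*I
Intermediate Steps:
f(R) = 6 + √(-16 + R)
j(p) = p/(6 + √(-16 + p))
K = 446589/803860 (K = 5/9 - 1/(9*(1828494 - 2632354)) = 5/9 - ⅑/(-803860) = 5/9 - ⅑*(-1/803860) = 5/9 + 1/7234740 = 446589/803860 ≈ 0.55556)
(4945401 + j(P(-11, 11)))/(-3973144 + K) = (4945401 + 11/(6 + √(-16 + 11)))/(-3973144 + 446589/803860) = (4945401 + 11/(6 + √(-5)))/(-3193851089251/803860) = (4945401 + 11/(6 + I*√5))*(-803860/3193851089251) = -3975410047860/3193851089251 - 8842460/(3193851089251*(6 + I*√5))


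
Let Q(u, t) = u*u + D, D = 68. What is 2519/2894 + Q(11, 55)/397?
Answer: 1547009/1148918 ≈ 1.3465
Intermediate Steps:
Q(u, t) = 68 + u² (Q(u, t) = u*u + 68 = u² + 68 = 68 + u²)
2519/2894 + Q(11, 55)/397 = 2519/2894 + (68 + 11²)/397 = 2519*(1/2894) + (68 + 121)*(1/397) = 2519/2894 + 189*(1/397) = 2519/2894 + 189/397 = 1547009/1148918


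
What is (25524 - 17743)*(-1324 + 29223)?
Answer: 217082119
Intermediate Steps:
(25524 - 17743)*(-1324 + 29223) = 7781*27899 = 217082119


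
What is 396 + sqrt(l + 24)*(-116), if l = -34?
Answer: 396 - 116*I*sqrt(10) ≈ 396.0 - 366.82*I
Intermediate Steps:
396 + sqrt(l + 24)*(-116) = 396 + sqrt(-34 + 24)*(-116) = 396 + sqrt(-10)*(-116) = 396 + (I*sqrt(10))*(-116) = 396 - 116*I*sqrt(10)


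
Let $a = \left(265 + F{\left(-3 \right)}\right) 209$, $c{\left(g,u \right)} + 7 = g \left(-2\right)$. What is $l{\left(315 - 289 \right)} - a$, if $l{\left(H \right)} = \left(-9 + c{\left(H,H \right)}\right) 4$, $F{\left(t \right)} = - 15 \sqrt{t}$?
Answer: $-55657 + 3135 i \sqrt{3} \approx -55657.0 + 5430.0 i$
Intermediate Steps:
$c{\left(g,u \right)} = -7 - 2 g$ ($c{\left(g,u \right)} = -7 + g \left(-2\right) = -7 - 2 g$)
$l{\left(H \right)} = -64 - 8 H$ ($l{\left(H \right)} = \left(-9 - \left(7 + 2 H\right)\right) 4 = \left(-16 - 2 H\right) 4 = -64 - 8 H$)
$a = 55385 - 3135 i \sqrt{3}$ ($a = \left(265 - 15 \sqrt{-3}\right) 209 = \left(265 - 15 i \sqrt{3}\right) 209 = 55385 - 3135 i \sqrt{3} \approx 55385.0 - 5430.0 i$)
$l{\left(315 - 289 \right)} - a = \left(-64 - 8 \left(315 - 289\right)\right) - \left(55385 - 3135 i \sqrt{3}\right) = \left(-64 - 208\right) - \left(55385 - 3135 i \sqrt{3}\right) = -272 - \left(55385 - 3135 i \sqrt{3}\right) = -55657 + 3135 i \sqrt{3}$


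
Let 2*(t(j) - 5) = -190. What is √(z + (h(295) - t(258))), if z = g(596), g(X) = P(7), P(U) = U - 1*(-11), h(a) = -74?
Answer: √34 ≈ 5.8309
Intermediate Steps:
t(j) = -90 (t(j) = 5 + (½)*(-190) = 5 - 95 = -90)
P(U) = 11 + U (P(U) = U + 11 = 11 + U)
g(X) = 18 (g(X) = 11 + 7 = 18)
z = 18
√(z + (h(295) - t(258))) = √(18 + (-74 - 1*(-90))) = √(18 + (-74 + 90)) = √(18 + 16) = √34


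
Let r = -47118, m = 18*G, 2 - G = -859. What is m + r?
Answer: -31620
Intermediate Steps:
G = 861 (G = 2 - 1*(-859) = 2 + 859 = 861)
m = 15498 (m = 18*861 = 15498)
m + r = 15498 - 47118 = -31620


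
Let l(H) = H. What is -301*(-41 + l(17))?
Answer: 7224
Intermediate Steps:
-301*(-41 + l(17)) = -301*(-41 + 17) = -301*(-24) = 7224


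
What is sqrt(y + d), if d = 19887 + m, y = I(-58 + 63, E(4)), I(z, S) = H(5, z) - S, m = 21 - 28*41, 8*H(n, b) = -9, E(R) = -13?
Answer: 5*sqrt(12014)/4 ≈ 137.01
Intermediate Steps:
H(n, b) = -9/8 (H(n, b) = (1/8)*(-9) = -9/8)
m = -1127 (m = 21 - 1148 = -1127)
I(z, S) = -9/8 - S
y = 95/8 (y = -9/8 - 1*(-13) = -9/8 + 13 = 95/8 ≈ 11.875)
d = 18760 (d = 19887 - 1127 = 18760)
sqrt(y + d) = sqrt(95/8 + 18760) = sqrt(150175/8) = 5*sqrt(12014)/4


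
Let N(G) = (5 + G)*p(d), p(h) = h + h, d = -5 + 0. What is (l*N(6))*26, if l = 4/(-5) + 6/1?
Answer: -14872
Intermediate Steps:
l = 26/5 (l = 4*(-⅕) + 6*1 = -⅘ + 6 = 26/5 ≈ 5.2000)
d = -5
p(h) = 2*h
N(G) = -50 - 10*G (N(G) = (5 + G)*(2*(-5)) = (5 + G)*(-10) = -50 - 10*G)
(l*N(6))*26 = (26*(-50 - 10*6)/5)*26 = (26*(-50 - 60)/5)*26 = ((26/5)*(-110))*26 = -572*26 = -14872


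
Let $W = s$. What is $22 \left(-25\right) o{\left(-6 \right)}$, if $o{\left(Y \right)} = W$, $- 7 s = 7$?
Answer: $550$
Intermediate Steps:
$s = -1$ ($s = \left(- \frac{1}{7}\right) 7 = -1$)
$W = -1$
$o{\left(Y \right)} = -1$
$22 \left(-25\right) o{\left(-6 \right)} = 22 \left(-25\right) \left(-1\right) = \left(-550\right) \left(-1\right) = 550$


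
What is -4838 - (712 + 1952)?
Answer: -7502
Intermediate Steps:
-4838 - (712 + 1952) = -4838 - 1*2664 = -4838 - 2664 = -7502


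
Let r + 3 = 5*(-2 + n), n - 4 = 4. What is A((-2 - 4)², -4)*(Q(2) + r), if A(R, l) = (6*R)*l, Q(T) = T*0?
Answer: -23328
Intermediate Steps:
n = 8 (n = 4 + 4 = 8)
Q(T) = 0
A(R, l) = 6*R*l
r = 27 (r = -3 + 5*(-2 + 8) = -3 + 5*6 = -3 + 30 = 27)
A((-2 - 4)², -4)*(Q(2) + r) = (6*(-2 - 4)²*(-4))*(0 + 27) = (6*(-6)²*(-4))*27 = (6*36*(-4))*27 = -864*27 = -23328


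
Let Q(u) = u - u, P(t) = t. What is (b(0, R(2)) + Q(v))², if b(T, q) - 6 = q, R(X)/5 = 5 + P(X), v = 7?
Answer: 1681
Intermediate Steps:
Q(u) = 0
R(X) = 25 + 5*X (R(X) = 5*(5 + X) = 25 + 5*X)
b(T, q) = 6 + q
(b(0, R(2)) + Q(v))² = ((6 + (25 + 5*2)) + 0)² = ((6 + (25 + 10)) + 0)² = ((6 + 35) + 0)² = (41 + 0)² = 41² = 1681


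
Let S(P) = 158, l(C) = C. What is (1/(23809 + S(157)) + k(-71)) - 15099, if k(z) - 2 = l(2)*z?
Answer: -365233112/23967 ≈ -15239.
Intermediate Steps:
k(z) = 2 + 2*z
(1/(23809 + S(157)) + k(-71)) - 15099 = (1/(23809 + 158) + (2 + 2*(-71))) - 15099 = (1/23967 + (2 - 142)) - 15099 = (1/23967 - 140) - 15099 = -3355379/23967 - 15099 = -365233112/23967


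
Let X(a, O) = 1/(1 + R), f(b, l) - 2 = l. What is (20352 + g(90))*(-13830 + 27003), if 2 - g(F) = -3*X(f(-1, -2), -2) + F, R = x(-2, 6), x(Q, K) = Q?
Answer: 266898153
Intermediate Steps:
R = -2
f(b, l) = 2 + l
X(a, O) = -1 (X(a, O) = 1/(1 - 2) = 1/(-1) = -1)
g(F) = -1 - F (g(F) = 2 - (-3*(-1) + F) = 2 - (3 + F) = 2 + (-3 - F) = -1 - F)
(20352 + g(90))*(-13830 + 27003) = (20352 + (-1 - 1*90))*(-13830 + 27003) = (20352 + (-1 - 90))*13173 = (20352 - 91)*13173 = 20261*13173 = 266898153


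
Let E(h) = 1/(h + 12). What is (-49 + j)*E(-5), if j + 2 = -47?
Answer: -14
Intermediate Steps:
j = -49 (j = -2 - 47 = -49)
E(h) = 1/(12 + h)
(-49 + j)*E(-5) = (-49 - 49)/(12 - 5) = -98/7 = -98*1/7 = -14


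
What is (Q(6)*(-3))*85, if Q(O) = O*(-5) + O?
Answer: 6120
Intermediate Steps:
Q(O) = -4*O (Q(O) = -5*O + O = -4*O)
(Q(6)*(-3))*85 = (-4*6*(-3))*85 = -24*(-3)*85 = 72*85 = 6120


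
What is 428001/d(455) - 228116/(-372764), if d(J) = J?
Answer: 814526314/865345 ≈ 941.27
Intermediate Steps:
428001/d(455) - 228116/(-372764) = 428001/455 - 228116/(-372764) = 428001*(1/455) - 228116*(-1/372764) = 61143/65 + 8147/13313 = 814526314/865345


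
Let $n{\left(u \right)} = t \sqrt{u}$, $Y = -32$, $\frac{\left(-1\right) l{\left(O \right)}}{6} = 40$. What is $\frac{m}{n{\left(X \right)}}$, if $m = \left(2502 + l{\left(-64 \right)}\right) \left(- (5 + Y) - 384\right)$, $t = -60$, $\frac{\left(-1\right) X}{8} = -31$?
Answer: $\frac{134589 \sqrt{62}}{1240} \approx 854.64$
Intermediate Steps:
$X = 248$ ($X = \left(-8\right) \left(-31\right) = 248$)
$l{\left(O \right)} = -240$ ($l{\left(O \right)} = \left(-6\right) 40 = -240$)
$n{\left(u \right)} = - 60 \sqrt{u}$
$m = -807534$ ($m = \left(2502 - 240\right) \left(- (5 - 32) - 384\right) = 2262 \left(\left(-1\right) \left(-27\right) - 384\right) = 2262 \left(27 - 384\right) = 2262 \left(-357\right) = -807534$)
$\frac{m}{n{\left(X \right)}} = - \frac{807534}{\left(-60\right) \sqrt{248}} = - \frac{807534}{\left(-60\right) 2 \sqrt{62}} = - \frac{807534}{\left(-120\right) \sqrt{62}} = - 807534 \left(- \frac{\sqrt{62}}{7440}\right) = \frac{134589 \sqrt{62}}{1240}$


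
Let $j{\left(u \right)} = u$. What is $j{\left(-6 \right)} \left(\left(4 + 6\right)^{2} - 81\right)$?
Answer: $-114$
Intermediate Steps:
$j{\left(-6 \right)} \left(\left(4 + 6\right)^{2} - 81\right) = - 6 \left(\left(4 + 6\right)^{2} - 81\right) = - 6 \left(10^{2} - 81\right) = - 6 \left(100 - 81\right) = \left(-6\right) 19 = -114$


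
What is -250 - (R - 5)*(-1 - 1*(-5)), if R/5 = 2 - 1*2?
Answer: -230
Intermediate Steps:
R = 0 (R = 5*(2 - 1*2) = 5*(2 - 2) = 5*0 = 0)
-250 - (R - 5)*(-1 - 1*(-5)) = -250 - (0 - 5)*(-1 - 1*(-5)) = -250 - (-5)*(-1 + 5) = -250 - (-5)*4 = -250 - 1*(-20) = -250 + 20 = -230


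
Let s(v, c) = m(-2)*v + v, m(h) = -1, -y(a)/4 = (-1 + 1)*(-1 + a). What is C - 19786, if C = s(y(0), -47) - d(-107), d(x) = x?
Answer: -19679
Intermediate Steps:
y(a) = 0 (y(a) = -4*(-1 + 1)*(-1 + a) = -0*(-1 + a) = -4*0 = 0)
s(v, c) = 0 (s(v, c) = -v + v = 0)
C = 107 (C = 0 - 1*(-107) = 0 + 107 = 107)
C - 19786 = 107 - 19786 = -19679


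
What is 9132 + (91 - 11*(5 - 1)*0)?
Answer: 9223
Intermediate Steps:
9132 + (91 - 11*(5 - 1)*0) = 9132 + (91 - 44*0) = 9132 + (91 - 11*0) = 9132 + (91 + 0) = 9132 + 91 = 9223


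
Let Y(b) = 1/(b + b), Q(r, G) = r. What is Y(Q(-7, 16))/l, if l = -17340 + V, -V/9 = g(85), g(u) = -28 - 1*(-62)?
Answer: 1/247044 ≈ 4.0479e-6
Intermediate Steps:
g(u) = 34 (g(u) = -28 + 62 = 34)
V = -306 (V = -9*34 = -306)
Y(b) = 1/(2*b)
l = -17646 (l = -17340 - 306 = -17646)
Y(Q(-7, 16))/l = ((½)/(-7))/(-17646) = ((½)*(-⅐))*(-1/17646) = -1/14*(-1/17646) = 1/247044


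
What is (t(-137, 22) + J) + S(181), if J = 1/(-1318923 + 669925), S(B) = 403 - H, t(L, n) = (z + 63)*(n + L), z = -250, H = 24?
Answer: 14202672231/648998 ≈ 21884.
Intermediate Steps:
t(L, n) = -187*L - 187*n (t(L, n) = (-250 + 63)*(n + L) = -187*(L + n) = -187*L - 187*n)
S(B) = 379 (S(B) = 403 - 1*24 = 403 - 24 = 379)
J = -1/648998 (J = 1/(-648998) = -1/648998 ≈ -1.5408e-6)
(t(-137, 22) + J) + S(181) = ((-187*(-137) - 187*22) - 1/648998) + 379 = ((25619 - 4114) - 1/648998) + 379 = (21505 - 1/648998) + 379 = 13956701989/648998 + 379 = 14202672231/648998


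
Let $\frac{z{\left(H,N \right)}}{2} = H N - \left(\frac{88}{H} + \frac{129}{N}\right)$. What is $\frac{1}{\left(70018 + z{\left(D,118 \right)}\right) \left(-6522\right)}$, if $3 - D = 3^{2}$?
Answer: $- \frac{59}{26408358466} \approx -2.2341 \cdot 10^{-9}$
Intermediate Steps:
$D = -6$ ($D = 3 - 3^{2} = 3 - 9 = -6$)
$z{\left(H,N \right)} = - \frac{258}{N} - \frac{176}{H} + 2 H N$ ($z{\left(H,N \right)} = 2 \left(H N - \left(\frac{88}{H} + \frac{129}{N}\right)\right) = 2 \left(- \frac{129}{N} - \frac{88}{H} + H N\right) = - \frac{258}{N} - \frac{176}{H} + 2 H N$)
$\frac{1}{\left(70018 + z{\left(D,118 \right)}\right) \left(-6522\right)} = \frac{1}{\left(70018 - \left(1416 - \frac{88}{3} + \frac{129}{59}\right)\right) \left(-6522\right)} = \frac{1}{70018 - \frac{245827}{177}} \left(- \frac{1}{6522}\right) = \frac{1}{\frac{12147359}{177}} \left(- \frac{1}{6522}\right) = \frac{177}{12147359} \left(- \frac{1}{6522}\right) = - \frac{59}{26408358466}$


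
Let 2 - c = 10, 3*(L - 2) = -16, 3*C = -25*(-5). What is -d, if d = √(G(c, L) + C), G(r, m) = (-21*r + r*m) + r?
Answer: -√2055/3 ≈ -15.111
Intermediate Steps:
C = 125/3 (C = (-25*(-5))/3 = (⅓)*125 = 125/3 ≈ 41.667)
L = -10/3 (L = 2 + (⅓)*(-16) = 2 - 16/3 = -10/3 ≈ -3.3333)
c = -8 (c = 2 - 1*10 = 2 - 10 = -8)
G(r, m) = -20*r + m*r (G(r, m) = (-21*r + m*r) + r = -20*r + m*r)
d = √2055/3 (d = √(-8*(-20 - 10/3) + 125/3) = √(-8*(-70/3) + 125/3) = √(560/3 + 125/3) = √(685/3) = √2055/3 ≈ 15.111)
-d = -√2055/3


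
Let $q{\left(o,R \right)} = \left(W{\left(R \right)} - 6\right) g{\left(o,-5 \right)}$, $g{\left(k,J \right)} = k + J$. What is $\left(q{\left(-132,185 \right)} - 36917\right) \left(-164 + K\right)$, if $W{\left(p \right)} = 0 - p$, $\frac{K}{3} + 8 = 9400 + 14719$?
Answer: $-775816750$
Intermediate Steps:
$K = 72333$ ($K = -24 + 3 \left(9400 + 14719\right) = -24 + 3 \cdot 24119 = -24 + 72357 = 72333$)
$W{\left(p \right)} = - p$
$g{\left(k,J \right)} = J + k$
$q{\left(o,R \right)} = \left(-6 - R\right) \left(-5 + o\right)$ ($q{\left(o,R \right)} = \left(- R - 6\right) \left(-5 + o\right) = \left(-6 - R\right) \left(-5 + o\right)$)
$\left(q{\left(-132,185 \right)} - 36917\right) \left(-164 + K\right) = \left(- \left(-5 - 132\right) \left(6 + 185\right) - 36917\right) \left(-164 + 72333\right) = \left(\left(-1\right) \left(-137\right) 191 - 36917\right) 72169 = \left(26167 - 36917\right) 72169 = \left(-10750\right) 72169 = -775816750$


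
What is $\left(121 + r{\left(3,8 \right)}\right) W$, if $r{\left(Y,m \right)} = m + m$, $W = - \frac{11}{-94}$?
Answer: $\frac{1507}{94} \approx 16.032$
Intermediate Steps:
$W = \frac{11}{94}$ ($W = \left(-11\right) \left(- \frac{1}{94}\right) = \frac{11}{94} \approx 0.11702$)
$r{\left(Y,m \right)} = 2 m$
$\left(121 + r{\left(3,8 \right)}\right) W = \left(121 + 2 \cdot 8\right) \frac{11}{94} = \left(121 + 16\right) \frac{11}{94} = 137 \cdot \frac{11}{94} = \frac{1507}{94}$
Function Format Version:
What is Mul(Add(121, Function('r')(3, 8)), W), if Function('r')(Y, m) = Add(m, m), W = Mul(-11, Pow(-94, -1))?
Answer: Rational(1507, 94) ≈ 16.032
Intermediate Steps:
W = Rational(11, 94) (W = Mul(-11, Rational(-1, 94)) = Rational(11, 94) ≈ 0.11702)
Function('r')(Y, m) = Mul(2, m)
Mul(Add(121, Function('r')(3, 8)), W) = Mul(Add(121, Mul(2, 8)), Rational(11, 94)) = Mul(Add(121, 16), Rational(11, 94)) = Mul(137, Rational(11, 94)) = Rational(1507, 94)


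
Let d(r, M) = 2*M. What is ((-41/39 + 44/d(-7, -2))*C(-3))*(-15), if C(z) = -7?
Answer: -16450/13 ≈ -1265.4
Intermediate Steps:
((-41/39 + 44/d(-7, -2))*C(-3))*(-15) = ((-41/39 + 44/((2*(-2))))*(-7))*(-15) = ((-41*1/39 + 44/(-4))*(-7))*(-15) = ((-41/39 + 44*(-1/4))*(-7))*(-15) = ((-41/39 - 11)*(-7))*(-15) = -470/39*(-7)*(-15) = (3290/39)*(-15) = -16450/13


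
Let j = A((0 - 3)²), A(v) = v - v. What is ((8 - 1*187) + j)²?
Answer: 32041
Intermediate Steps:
A(v) = 0
j = 0
((8 - 1*187) + j)² = ((8 - 1*187) + 0)² = ((8 - 187) + 0)² = (-179 + 0)² = (-179)² = 32041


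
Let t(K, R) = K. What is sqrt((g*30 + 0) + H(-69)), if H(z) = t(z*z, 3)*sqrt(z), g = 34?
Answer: sqrt(1020 + 4761*I*sqrt(69)) ≈ 142.44 + 138.82*I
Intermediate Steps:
H(z) = z**(5/2) (H(z) = (z*z)*sqrt(z) = z**2*sqrt(z) = z**(5/2))
sqrt((g*30 + 0) + H(-69)) = sqrt((34*30 + 0) + (-69)**(5/2)) = sqrt((1020 + 0) + 4761*I*sqrt(69)) = sqrt(1020 + 4761*I*sqrt(69))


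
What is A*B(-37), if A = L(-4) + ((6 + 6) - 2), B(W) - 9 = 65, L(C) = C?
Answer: 444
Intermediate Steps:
B(W) = 74 (B(W) = 9 + 65 = 74)
A = 6 (A = -4 + ((6 + 6) - 2) = -4 + (12 - 2) = -4 + 10 = 6)
A*B(-37) = 6*74 = 444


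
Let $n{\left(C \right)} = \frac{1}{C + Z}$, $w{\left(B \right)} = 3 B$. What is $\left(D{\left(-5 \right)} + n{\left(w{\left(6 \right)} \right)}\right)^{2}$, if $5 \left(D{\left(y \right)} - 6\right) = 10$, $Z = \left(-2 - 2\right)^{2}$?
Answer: $\frac{74529}{1156} \approx 64.471$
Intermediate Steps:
$Z = 16$ ($Z = \left(-4\right)^{2} = 16$)
$D{\left(y \right)} = 8$ ($D{\left(y \right)} = 6 + \frac{1}{5} \cdot 10 = 6 + 2 = 8$)
$n{\left(C \right)} = \frac{1}{16 + C}$ ($n{\left(C \right)} = \frac{1}{C + 16} = \frac{1}{16 + C}$)
$\left(D{\left(-5 \right)} + n{\left(w{\left(6 \right)} \right)}\right)^{2} = \left(8 + \frac{1}{16 + 3 \cdot 6}\right)^{2} = \left(8 + \frac{1}{16 + 18}\right)^{2} = \left(8 + \frac{1}{34}\right)^{2} = \left(\frac{273}{34}\right)^{2} = \frac{74529}{1156}$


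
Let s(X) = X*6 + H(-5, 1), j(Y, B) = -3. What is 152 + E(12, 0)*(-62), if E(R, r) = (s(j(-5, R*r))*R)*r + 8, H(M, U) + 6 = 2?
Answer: -344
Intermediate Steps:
H(M, U) = -4 (H(M, U) = -6 + 2 = -4)
s(X) = -4 + 6*X (s(X) = X*6 - 4 = 6*X - 4 = -4 + 6*X)
E(R, r) = 8 - 22*R*r (E(R, r) = ((-4 + 6*(-3))*R)*r + 8 = ((-4 - 18)*R)*r + 8 = (-22*R)*r + 8 = -22*R*r + 8 = 8 - 22*R*r)
152 + E(12, 0)*(-62) = 152 + (8 - 22*12*0)*(-62) = 152 + (8 + 0)*(-62) = 152 + 8*(-62) = 152 - 496 = -344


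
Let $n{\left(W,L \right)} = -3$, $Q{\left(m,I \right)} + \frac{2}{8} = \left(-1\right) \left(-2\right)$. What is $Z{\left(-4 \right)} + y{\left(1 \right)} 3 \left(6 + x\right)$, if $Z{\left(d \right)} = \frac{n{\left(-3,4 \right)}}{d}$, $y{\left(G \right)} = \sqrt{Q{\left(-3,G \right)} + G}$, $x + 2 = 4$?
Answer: $\frac{3}{4} + 12 \sqrt{11} \approx 40.549$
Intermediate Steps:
$x = 2$ ($x = -2 + 4 = 2$)
$Q{\left(m,I \right)} = \frac{7}{4}$ ($Q{\left(m,I \right)} = - \frac{1}{4} - -2 = - \frac{1}{4} + 2 = \frac{7}{4}$)
$y{\left(G \right)} = \sqrt{\frac{7}{4} + G}$
$Z{\left(d \right)} = - \frac{3}{d}$
$Z{\left(-4 \right)} + y{\left(1 \right)} 3 \left(6 + x\right) = - \frac{3}{-4} + \frac{\sqrt{7 + 4 \cdot 1}}{2} \cdot 3 \left(6 + 2\right) = \left(-3\right) \left(- \frac{1}{4}\right) + \frac{\sqrt{7 + 4}}{2} \cdot 3 \cdot 8 = \frac{3}{4} + \frac{\sqrt{11}}{2} \cdot 24 = \frac{3}{4} + 12 \sqrt{11}$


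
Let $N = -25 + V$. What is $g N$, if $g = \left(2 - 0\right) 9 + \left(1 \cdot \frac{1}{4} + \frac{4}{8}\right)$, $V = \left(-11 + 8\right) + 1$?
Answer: $- \frac{2025}{4} \approx -506.25$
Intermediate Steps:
$V = -2$ ($V = -3 + 1 = -2$)
$g = \frac{75}{4}$ ($g = \left(2 + 0\right) 9 + \left(1 \cdot \frac{1}{4} + 4 \cdot \frac{1}{8}\right) = 2 \cdot 9 + \left(\frac{1}{4} + \frac{1}{2}\right) = 18 + \frac{3}{4} = \frac{75}{4} \approx 18.75$)
$N = -27$ ($N = -25 - 2 = -27$)
$g N = \frac{75}{4} \left(-27\right) = - \frac{2025}{4}$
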